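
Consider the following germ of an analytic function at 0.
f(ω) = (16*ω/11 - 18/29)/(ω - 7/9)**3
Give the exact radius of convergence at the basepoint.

The radius of convergence is 7/9.

Denominator factor (ω - 7/9)^3: pole of order 3 at 7/9, modulus 7/9.
The radius of convergence is the smallest modulus among the singular points: 7/9.


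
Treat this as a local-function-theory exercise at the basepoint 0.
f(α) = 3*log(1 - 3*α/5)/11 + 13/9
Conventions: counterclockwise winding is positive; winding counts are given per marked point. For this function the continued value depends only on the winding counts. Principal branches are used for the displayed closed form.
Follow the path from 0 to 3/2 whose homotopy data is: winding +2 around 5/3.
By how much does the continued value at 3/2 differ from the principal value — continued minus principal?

Continued minus principal equals (12/11)*pi*i.

The rational part is single-valued and drops out of the difference; each branch term changes only by its own monodromy.
(3/11)*log(1 - α/(5/3)): each positive loop around 5/3 adds 2*pi*i to the log, so winding +2 contributes (3/11)*(2)*2*pi*i = (12/11)*pi*i.
Summing the contributions at α = 3/2 gives (12/11)*pi*i.


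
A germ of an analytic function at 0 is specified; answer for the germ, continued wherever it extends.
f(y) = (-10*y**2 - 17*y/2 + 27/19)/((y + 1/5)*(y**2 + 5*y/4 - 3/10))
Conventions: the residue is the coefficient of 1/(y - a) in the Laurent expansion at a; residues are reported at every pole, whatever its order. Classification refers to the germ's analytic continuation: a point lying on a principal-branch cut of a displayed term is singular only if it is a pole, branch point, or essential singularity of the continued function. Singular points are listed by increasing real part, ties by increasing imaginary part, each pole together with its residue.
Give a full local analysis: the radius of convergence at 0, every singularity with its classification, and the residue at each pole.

Denominator factor (y**2 + 5*y/4 - 3/10): discriminant 221/80, real irrational roots -5/8 + (1/40)*sqrt(1105) and -5/8 - (1/40)*sqrt(1105); poles of order 1, moduli -5/8 + (1/40)*sqrt(1105) and 5/8 + (1/40)*sqrt(1105).
Denominator factor (y + 1/5): pole of order 1 at -1/5, modulus 1/5.
The radius of convergence is the smallest modulus among the singular points: 1/5.
The factor y**2 + 5*y/4 - 3/10 splits as (y - a)(y - a') with a = -5/8 - (1/40)*sqrt(1105), a' = -5/8 + (1/40)*sqrt(1105). At the order-1 pole a set g(y) = (y - a)*f(y) = [(-10*y**2 - 17*y/2 + 27/19)/(y + 1/5)] / (y - a').
Simple pole: residue = g(a) at a = -5/8 - (1/40)*sqrt(1105), which is -2260/969 - (460/12597)*sqrt(1105).
At the order-1 pole -1/5 set g(y) = (y - (-1/5))*f(y) = (-10*y**2 - 17*y/2 + 27/19)/(y**2 + 5*y/4 - 3/10).
Simple pole: residue = g(a) at a = -1/5, which is -5170/969.
The factor y**2 + 5*y/4 - 3/10 splits as (y - a)(y - a') with a = -5/8 + (1/40)*sqrt(1105), a' = -5/8 - (1/40)*sqrt(1105). At the order-1 pole a set g(y) = (y - a)*f(y) = [(-10*y**2 - 17*y/2 + 27/19)/(y + 1/5)] / (y - a').
Simple pole: residue = g(a) at a = -5/8 + (1/40)*sqrt(1105), which is -2260/969 + (460/12597)*sqrt(1105).
List the singular points by increasing real part (a conjugate pair: the negative imaginary part first).

Radius of convergence at 0: 1/5.
At -5/8 - (1/40)*sqrt(1105): a pole of order 1; residue -2260/969 - (460/12597)*sqrt(1105).
At -1/5: a pole of order 1; residue -5170/969.
At -5/8 + (1/40)*sqrt(1105): a pole of order 1; residue -2260/969 + (460/12597)*sqrt(1105).


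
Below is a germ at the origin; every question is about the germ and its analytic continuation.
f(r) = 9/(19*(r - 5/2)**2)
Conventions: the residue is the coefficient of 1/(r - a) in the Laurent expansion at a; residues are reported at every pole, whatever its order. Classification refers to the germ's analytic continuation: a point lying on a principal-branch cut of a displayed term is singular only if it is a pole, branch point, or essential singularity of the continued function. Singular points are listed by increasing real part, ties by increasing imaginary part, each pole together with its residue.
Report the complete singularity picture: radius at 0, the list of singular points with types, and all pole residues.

Radius of convergence at 0: 5/2.
At 5/2: a pole of order 2; residue 0.

Denominator factor (r - 5/2)^2: pole of order 2 at 5/2, modulus 5/2.
The radius of convergence is the smallest modulus among the singular points: 5/2.
At the order-2 pole 5/2 set g(r) = (r - (5/2))^2*f(r) = 9/19.
Order-2 pole: residue = g'(a); g'(5/2) = 0, so the residue is 0.


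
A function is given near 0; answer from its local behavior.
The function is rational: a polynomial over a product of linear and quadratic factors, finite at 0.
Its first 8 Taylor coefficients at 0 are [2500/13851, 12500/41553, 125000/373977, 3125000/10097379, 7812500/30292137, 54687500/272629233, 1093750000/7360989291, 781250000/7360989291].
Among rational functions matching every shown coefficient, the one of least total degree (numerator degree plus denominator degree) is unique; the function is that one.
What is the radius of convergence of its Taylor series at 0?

No rational of total degree below 3 reproduces all 8 coefficients; solving the [0/3] Pade equations on them gives f(x) = -20/(19*(x - 9/5)**3), whose expansion matches every shown term.
Denominator factor (x - 9/5)^3: pole of order 3 at 9/5, modulus 9/5.
The radius of convergence is the smallest modulus among the singular points: 9/5.

The radius of convergence is 9/5.


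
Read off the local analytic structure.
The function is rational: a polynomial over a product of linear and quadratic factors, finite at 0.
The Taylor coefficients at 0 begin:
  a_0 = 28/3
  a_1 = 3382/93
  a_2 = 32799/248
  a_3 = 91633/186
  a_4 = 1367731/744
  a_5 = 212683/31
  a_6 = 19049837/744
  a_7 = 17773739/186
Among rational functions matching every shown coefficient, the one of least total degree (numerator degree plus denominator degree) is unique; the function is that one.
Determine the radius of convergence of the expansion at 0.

No rational of total degree below 4 reproduces all 8 coefficients; solving the [2/2] Pade equations on them gives f(τ) = (-31*τ**2/8 - 30*τ/31 + 28/3)/(τ**2 - 4*τ + 1), whose expansion matches every shown term.
Denominator factor (τ**2 - 4*τ + 1): discriminant 12, real irrational roots 2 + sqrt(3) and 2 - sqrt(3); poles of order 1, moduli 2 + sqrt(3) and 2 - sqrt(3).
The radius of convergence is the smallest modulus among the singular points: 2 - sqrt(3).

The radius of convergence is 2 - sqrt(3).


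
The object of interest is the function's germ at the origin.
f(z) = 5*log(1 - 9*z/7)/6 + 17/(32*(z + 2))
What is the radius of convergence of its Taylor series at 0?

The radius of convergence is 7/9.

Denominator factor (z + 2): pole of order 1 at -2, modulus 2.
Branch term (5/6)*log(1 - z/(7/9)): its argument vanishes at z = 7/9, a logarithmic branch point, modulus 7/9.
The radius of convergence is the smallest modulus among the singular points: 7/9.


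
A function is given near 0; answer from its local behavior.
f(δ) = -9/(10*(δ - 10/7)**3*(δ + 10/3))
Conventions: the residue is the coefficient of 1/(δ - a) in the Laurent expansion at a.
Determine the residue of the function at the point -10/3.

At the order-1 pole -10/3 set g(δ) = (δ - (-10/3))*f(δ) = -9/(10*(δ - 10/7)**3).
Simple pole: residue = g(a) at a = -10/3, which is 83349/10000000.

The residue is 83349/10000000.


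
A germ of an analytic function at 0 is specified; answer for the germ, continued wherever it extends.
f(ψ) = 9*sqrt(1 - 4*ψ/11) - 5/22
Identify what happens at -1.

There is no denominator, hence no pole anywhere.
Branch term sqrt(1 - ψ/(11/4)): argument at -1 is 15/11, nonzero, so -1 is not its branch point (a point on a principal cut is still regular for the continued germ).
So the germ continues analytically to -1.

The point is a regular point.


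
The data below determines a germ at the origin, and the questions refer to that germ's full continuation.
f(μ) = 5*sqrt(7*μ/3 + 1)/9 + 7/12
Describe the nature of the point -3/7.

The point is an algebraic (square-root) branch point.

The term (5/9)*sqrt(1 - μ/(-3/7)) has argument 1 - -3/7/(-3/7) = 0 at -3/7: a square-root (algebraic, two-sheeted) branch point; the remaining terms are analytic or single-valued there.


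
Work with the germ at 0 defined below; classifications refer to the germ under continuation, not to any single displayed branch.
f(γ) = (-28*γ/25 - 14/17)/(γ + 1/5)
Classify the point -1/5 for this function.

The point is a pole of order 1.

The denominator factor γ + 1/5 vanishes at -1/5 and appears to the power 1; the numerator there equals -1274/2125, nonzero, and no other factor vanishes.
Hence a pole whose order is the multiplicity, 1.


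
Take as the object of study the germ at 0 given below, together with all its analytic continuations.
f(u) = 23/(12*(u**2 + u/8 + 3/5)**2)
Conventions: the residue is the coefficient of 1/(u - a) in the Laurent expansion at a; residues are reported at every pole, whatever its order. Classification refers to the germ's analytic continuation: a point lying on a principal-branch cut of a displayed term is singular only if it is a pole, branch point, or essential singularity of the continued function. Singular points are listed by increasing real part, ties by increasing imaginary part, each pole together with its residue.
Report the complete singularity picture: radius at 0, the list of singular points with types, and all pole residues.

Radius of convergence at 0: (1/5)*sqrt(15).
At (-1/16) - ((1/80)*sqrt(3815))*i: a pole of order 2; residue ((29440/1746507)*sqrt(3815))*i.
At (-1/16) + ((1/80)*sqrt(3815))*i: a pole of order 2; residue -((29440/1746507)*sqrt(3815))*i.

Denominator factor (u**2 + u/8 + 3/5)^2: discriminant -763/320, complex-conjugate roots (-1/16) + ((1/80)*sqrt(3815))*i and (-1/16) - ((1/80)*sqrt(3815))*i; poles of order 2, moduli (1/5)*sqrt(15) and (1/5)*sqrt(15).
The radius of convergence is the smallest modulus among the singular points: (1/5)*sqrt(15).
The factor u**2 + u/8 + 3/5 splits as (u - a)(u - a') with a = (-1/16) - ((1/80)*sqrt(3815))*i, a' = (-1/16) + ((1/80)*sqrt(3815))*i. At the order-2 pole a set g(u) = (u - a)^2*f(u) = [23/12] / (u - a')^2.
Order-2 pole: residue = g'(a); g'((-1/16) - ((1/80)*sqrt(3815))*i) = ((29440/1746507)*sqrt(3815))*i, so the residue is ((29440/1746507)*sqrt(3815))*i.
The factor u**2 + u/8 + 3/5 splits as (u - a)(u - a') with a = (-1/16) + ((1/80)*sqrt(3815))*i, a' = (-1/16) - ((1/80)*sqrt(3815))*i. At the order-2 pole a set g(u) = (u - a)^2*f(u) = [23/12] / (u - a')^2.
Order-2 pole: residue = g'(a); g'((-1/16) + ((1/80)*sqrt(3815))*i) = -((29440/1746507)*sqrt(3815))*i, so the residue is -((29440/1746507)*sqrt(3815))*i.
List the singular points by increasing real part (a conjugate pair: the negative imaginary part first).


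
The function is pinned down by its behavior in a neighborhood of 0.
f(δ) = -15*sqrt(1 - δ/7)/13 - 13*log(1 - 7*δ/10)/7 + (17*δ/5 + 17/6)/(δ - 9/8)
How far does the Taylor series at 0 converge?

The radius of convergence is 9/8.

Denominator factor (δ - 9/8): pole of order 1 at 9/8, modulus 9/8.
Branch term (-15/13)*sqrt(1 - δ/(7)): its argument vanishes at δ = 7, a square-root branch point, modulus 7.
Branch term (-13/7)*log(1 - δ/(10/7)): its argument vanishes at δ = 10/7, a logarithmic branch point, modulus 10/7.
The radius of convergence is the smallest modulus among the singular points: 9/8.


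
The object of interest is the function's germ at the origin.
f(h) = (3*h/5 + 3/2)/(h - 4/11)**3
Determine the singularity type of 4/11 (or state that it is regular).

The point is a pole of order 3.

The denominator factor h - 4/11 vanishes at 4/11 and appears to the power 3; the numerator there equals 189/110, nonzero, and no other factor vanishes.
Hence a pole whose order is the multiplicity, 3.


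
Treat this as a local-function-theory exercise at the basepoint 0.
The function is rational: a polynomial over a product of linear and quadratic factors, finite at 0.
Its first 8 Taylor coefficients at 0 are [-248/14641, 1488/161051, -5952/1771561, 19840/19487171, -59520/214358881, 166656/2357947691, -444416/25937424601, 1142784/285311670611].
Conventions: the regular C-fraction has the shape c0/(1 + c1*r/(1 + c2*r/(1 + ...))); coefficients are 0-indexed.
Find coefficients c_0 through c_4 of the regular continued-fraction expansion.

The regular C-fraction coefficients are [-248/14641, 6/11, -2/11, 4/33, -1/33].

Taylor coefficients (read off): a_0 = -248/14641, a_1 = 1488/161051, a_2 = -5952/1771561, a_3 = 19840/19487171, a_4 = -59520/214358881.
c0 = a_0 = -248/14641. Peel one level at a time: if S = 1 + c*r/S' with S'(0) = 1, then c is the r-coefficient of S and S' = c*r/(S - 1).
S_1 = c0/f = 1 + (6/11)*r + (12/121)*r^2 + ...; c1 = 6/11.
S_2 = c1*r/(S_1 - 1) = 1 + (-2/11)*r + (8/363)*r^2 + ...; c2 = -2/11.
S_3 = c2*r/(S_2 - 1) = 1 + (4/33)*r + (4/1089)*r^2 + ...; c3 = 4/33.
S_4 = c3*r/(S_3 - 1) = 1 + (-1/33)*r + ...; c4 = -1/33.


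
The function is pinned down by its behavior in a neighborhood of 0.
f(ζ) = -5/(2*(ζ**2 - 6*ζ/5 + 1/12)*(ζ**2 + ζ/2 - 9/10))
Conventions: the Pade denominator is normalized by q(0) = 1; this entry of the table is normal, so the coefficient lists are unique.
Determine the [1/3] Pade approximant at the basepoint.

Taylor coefficients needed (expand at 0): a_0 = 100/3, a_1 = 13460/27, a_2 = 1658716/243, a_3 = 1009944868/10935, a_4 = 614176163164/492075.
Write the denominator as Q(ζ) = 1 + q1*ζ + q2*ζ^2 + q3*ζ^3. Requiring Q*f - P = O(ζ^5) with deg P <= 1 kills the coefficients of ζ^2..ζ^4 in Q*f:
  ζ^2: a_2 + q1*a_1 + q2*a_0 = 0, i.e. 1658716/243 + (13460/27)*q1 + (100/3)*q2 = 0.
  ζ^3: a_3 + q1*a_2 + q2*a_1 + q3*a_0 = 0, i.e. 1009944868/10935 + (1658716/243)*q1 + (13460/27)*q2 + (100/3)*q3 = 0.
  ζ^4: a_4 + q1*a_3 + q2*a_2 + q3*a_1 = 0, i.e. 614176163164/492075 + (1009944868/10935)*q1 + (1658716/243)*q2 + (13460/27)*q3 = 0.
Solving this linear system: q1 = -4261/315, q2 = -52/21, q3 = 2288/63.
The numerator is Q*f truncated at degree 1: P0 = a_0 = 100/3; P1 = a_1 + q1*a_0 = 1000/21.

The Pade approximant has numerator coefficients [100/3, 1000/21]; denominator coefficients [1, -4261/315, -52/21, 2288/63].


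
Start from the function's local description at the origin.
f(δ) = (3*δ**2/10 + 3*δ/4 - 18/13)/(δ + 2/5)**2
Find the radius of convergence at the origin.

The radius of convergence is 2/5.

Denominator factor (δ + 2/5)^2: pole of order 2 at -2/5, modulus 2/5.
The radius of convergence is the smallest modulus among the singular points: 2/5.


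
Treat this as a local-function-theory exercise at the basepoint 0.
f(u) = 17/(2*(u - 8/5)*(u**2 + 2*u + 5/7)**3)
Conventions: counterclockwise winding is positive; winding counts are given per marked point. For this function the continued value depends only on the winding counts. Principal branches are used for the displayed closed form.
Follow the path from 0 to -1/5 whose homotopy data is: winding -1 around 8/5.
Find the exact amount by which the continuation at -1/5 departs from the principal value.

Continued minus principal equals 0.

The function is rational, hence single-valued: continuing it around any pole returns the same value, so the difference is 0.


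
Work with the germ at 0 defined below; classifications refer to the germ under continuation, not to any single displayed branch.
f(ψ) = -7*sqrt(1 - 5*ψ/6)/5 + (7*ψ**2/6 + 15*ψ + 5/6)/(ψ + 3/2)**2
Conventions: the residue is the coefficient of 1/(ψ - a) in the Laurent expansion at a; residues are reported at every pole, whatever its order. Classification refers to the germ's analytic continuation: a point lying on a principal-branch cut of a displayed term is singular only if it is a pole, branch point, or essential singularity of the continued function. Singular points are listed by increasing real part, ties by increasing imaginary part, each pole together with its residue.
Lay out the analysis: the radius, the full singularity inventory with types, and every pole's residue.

Radius of convergence at 0: 6/5.
At -3/2: a pole of order 2; residue 23/2.
At 6/5: an algebraic (square-root) branch point.

Denominator factor (ψ + 3/2)^2: pole of order 2 at -3/2, modulus 3/2.
Branch term (-7/5)*sqrt(1 - ψ/(6/5)): its argument vanishes at ψ = 6/5, a square-root branch point, modulus 6/5.
The radius of convergence is the smallest modulus among the singular points: 6/5.
The branch term is analytic at -3/2 and contributes nothing to the residue; only the rational part matters.
At the order-2 pole -3/2 set g(ψ) = (ψ - (-3/2))^2*(rational part) = 7*ψ**2/6 + 15*ψ + 5/6.
Order-2 pole: residue = g'(a); g'(-3/2) = 23/2, so the residue is 23/2.
List the singular points by increasing real part (a conjugate pair: the negative imaginary part first).


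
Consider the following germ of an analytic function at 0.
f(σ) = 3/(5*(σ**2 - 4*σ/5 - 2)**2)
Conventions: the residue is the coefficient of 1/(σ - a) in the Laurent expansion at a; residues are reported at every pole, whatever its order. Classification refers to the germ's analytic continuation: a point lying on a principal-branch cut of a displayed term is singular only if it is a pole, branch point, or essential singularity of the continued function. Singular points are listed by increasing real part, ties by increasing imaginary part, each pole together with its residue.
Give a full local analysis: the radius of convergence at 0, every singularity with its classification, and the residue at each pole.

Denominator factor (σ**2 - 4*σ/5 - 2)^2: discriminant 216/25, real irrational roots 2/5 + (3/5)*sqrt(6) and 2/5 - (3/5)*sqrt(6); poles of order 2, moduli 2/5 + (3/5)*sqrt(6) and -2/5 + (3/5)*sqrt(6).
The radius of convergence is the smallest modulus among the singular points: -2/5 + (3/5)*sqrt(6).
The factor σ**2 - 4*σ/5 - 2 splits as (σ - a)(σ - a') with a = 2/5 - (3/5)*sqrt(6), a' = 2/5 + (3/5)*sqrt(6). At the order-2 pole a set g(σ) = (σ - a)^2*f(σ) = [3/5] / (σ - a')^2.
Order-2 pole: residue = g'(a); g'(2/5 - (3/5)*sqrt(6)) = (25/1296)*sqrt(6), so the residue is (25/1296)*sqrt(6).
The factor σ**2 - 4*σ/5 - 2 splits as (σ - a)(σ - a') with a = 2/5 + (3/5)*sqrt(6), a' = 2/5 - (3/5)*sqrt(6). At the order-2 pole a set g(σ) = (σ - a)^2*f(σ) = [3/5] / (σ - a')^2.
Order-2 pole: residue = g'(a); g'(2/5 + (3/5)*sqrt(6)) = -(25/1296)*sqrt(6), so the residue is -(25/1296)*sqrt(6).
List the singular points by increasing real part (a conjugate pair: the negative imaginary part first).

Radius of convergence at 0: -2/5 + (3/5)*sqrt(6).
At 2/5 - (3/5)*sqrt(6): a pole of order 2; residue (25/1296)*sqrt(6).
At 2/5 + (3/5)*sqrt(6): a pole of order 2; residue -(25/1296)*sqrt(6).


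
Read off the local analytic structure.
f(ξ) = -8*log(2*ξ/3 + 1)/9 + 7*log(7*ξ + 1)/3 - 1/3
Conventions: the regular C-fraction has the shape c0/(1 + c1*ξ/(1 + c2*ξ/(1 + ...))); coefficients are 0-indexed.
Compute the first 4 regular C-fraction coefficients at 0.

Taylor coefficients (expand at 0): a_0 = -1/3, a_1 = 425/27, a_2 = -9229/162, a_3 = 194417/729.
c0 = a_0 = -1/3. Peel one level at a time: if S = 1 + c*ξ/S' with S'(0) = 1, then c is the ξ-coefficient of S and S' = c*ξ/(S - 1).
S_1 = c0/f = 1 + (425/9)*ξ + (333563/162)*ξ^2 + ...; c1 = 425/9.
S_2 = c1*ξ/(S_1 - 1) = 1 + (-333563/7650)*ξ + (-74985577/19507500)*ξ^2 + ...; c2 = -333563/7650.
S_3 = c2*ξ/(S_2 - 1) = 1 + (-74985577/850585650)*ξ + ...; c3 = -74985577/850585650.

The regular C-fraction coefficients are [-1/3, 425/9, -333563/7650, -74985577/850585650].


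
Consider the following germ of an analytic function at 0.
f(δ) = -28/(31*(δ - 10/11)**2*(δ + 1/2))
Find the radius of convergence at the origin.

The radius of convergence is 1/2.

Denominator factor (δ - 10/11)^2: pole of order 2 at 10/11, modulus 10/11.
Denominator factor (δ + 1/2): pole of order 1 at -1/2, modulus 1/2.
The radius of convergence is the smallest modulus among the singular points: 1/2.


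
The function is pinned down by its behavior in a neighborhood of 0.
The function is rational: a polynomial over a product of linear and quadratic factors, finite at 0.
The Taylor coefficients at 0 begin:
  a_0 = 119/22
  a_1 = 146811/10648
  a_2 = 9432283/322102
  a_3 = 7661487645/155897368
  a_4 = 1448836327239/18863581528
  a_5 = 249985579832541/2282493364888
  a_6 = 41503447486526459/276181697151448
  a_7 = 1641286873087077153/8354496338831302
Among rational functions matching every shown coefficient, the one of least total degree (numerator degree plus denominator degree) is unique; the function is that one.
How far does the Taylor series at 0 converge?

The radius of convergence is 1.

No rational of total degree below 6 reproduces all 8 coefficients; solving the [1/5] Pade equations on them gives f(n) = (17/2 - 11*n/8)/((n - 1)**3*(n**2 - 5*n/11 - 11/7)), whose expansion matches every shown term.
Denominator factor (n**2 - 5*n/11 - 11/7): discriminant 5499/847, real irrational roots 5/22 + (3/154)*sqrt(4277) and 5/22 - (3/154)*sqrt(4277); poles of order 1, moduli 5/22 + (3/154)*sqrt(4277) and -5/22 + (3/154)*sqrt(4277).
Denominator factor (n - 1)^3: pole of order 3 at 1, modulus 1.
The radius of convergence is the smallest modulus among the singular points: 1.


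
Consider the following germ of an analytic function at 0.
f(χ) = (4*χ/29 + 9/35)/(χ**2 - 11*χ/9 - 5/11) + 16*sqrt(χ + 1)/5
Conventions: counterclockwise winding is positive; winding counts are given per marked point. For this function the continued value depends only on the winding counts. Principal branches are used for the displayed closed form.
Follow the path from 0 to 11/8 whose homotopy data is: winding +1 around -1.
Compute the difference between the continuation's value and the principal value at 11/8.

Continued minus principal equals -(8/5)*sqrt(38).

The rational part is single-valued and drops out of the difference; each branch term changes only by its own monodromy.
(16/5)*sqrt(1 - χ/(-1)): winding +1 is odd, the square root flips sign, contributing -2*(16/5)*sqrt(1 - (11/8)/(-1)) = -2*(16/5)*sqrt(19/8) = -(8/5)*sqrt(38).
Summing the contributions at χ = 11/8 gives -(8/5)*sqrt(38).


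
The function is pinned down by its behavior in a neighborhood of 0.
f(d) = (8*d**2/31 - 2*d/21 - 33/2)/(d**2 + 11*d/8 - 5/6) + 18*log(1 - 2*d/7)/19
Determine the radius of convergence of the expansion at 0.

Denominator factor (d**2 + 11*d/8 - 5/6): discriminant 1003/192, real irrational roots -11/16 + (1/48)*sqrt(3009) and -11/16 - (1/48)*sqrt(3009); poles of order 1, moduli -11/16 + (1/48)*sqrt(3009) and 11/16 + (1/48)*sqrt(3009).
Branch term (18/19)*log(1 - d/(7/2)): its argument vanishes at d = 7/2, a logarithmic branch point, modulus 7/2.
The radius of convergence is the smallest modulus among the singular points: -11/16 + (1/48)*sqrt(3009).

The radius of convergence is -11/16 + (1/48)*sqrt(3009).


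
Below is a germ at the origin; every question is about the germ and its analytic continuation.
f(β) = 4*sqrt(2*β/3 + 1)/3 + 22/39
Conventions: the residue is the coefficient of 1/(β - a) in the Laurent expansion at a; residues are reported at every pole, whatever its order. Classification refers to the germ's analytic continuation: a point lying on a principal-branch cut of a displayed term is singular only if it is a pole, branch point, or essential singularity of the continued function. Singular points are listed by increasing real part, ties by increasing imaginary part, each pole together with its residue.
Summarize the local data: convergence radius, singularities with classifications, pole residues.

Branch term (4/3)*sqrt(1 - β/(-3/2)): its argument vanishes at β = -3/2, a square-root branch point, modulus 3/2.
The radius of convergence is the smallest modulus among the singular points: 3/2.

Radius of convergence at 0: 3/2.
At -3/2: an algebraic (square-root) branch point.


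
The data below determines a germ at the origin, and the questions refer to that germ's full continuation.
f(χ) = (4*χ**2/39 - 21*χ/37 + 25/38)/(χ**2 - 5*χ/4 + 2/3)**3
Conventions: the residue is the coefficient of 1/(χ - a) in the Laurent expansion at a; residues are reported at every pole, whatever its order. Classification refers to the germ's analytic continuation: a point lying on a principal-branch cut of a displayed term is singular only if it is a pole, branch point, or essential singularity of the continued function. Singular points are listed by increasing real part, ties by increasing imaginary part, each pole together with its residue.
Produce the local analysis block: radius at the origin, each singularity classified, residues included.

Radius of convergence at 0: (1/3)*sqrt(6).
At (5/8) - ((1/24)*sqrt(159))*i: a pole of order 3; residue ((178220032/1360586903)*sqrt(159))*i.
At (5/8) + ((1/24)*sqrt(159))*i: a pole of order 3; residue -((178220032/1360586903)*sqrt(159))*i.

Denominator factor (χ**2 - 5*χ/4 + 2/3)^3: discriminant -53/48, complex-conjugate roots (5/8) + ((1/24)*sqrt(159))*i and (5/8) - ((1/24)*sqrt(159))*i; poles of order 3, moduli (1/3)*sqrt(6) and (1/3)*sqrt(6).
The radius of convergence is the smallest modulus among the singular points: (1/3)*sqrt(6).
The factor χ**2 - 5*χ/4 + 2/3 splits as (χ - a)(χ - a') with a = (5/8) - ((1/24)*sqrt(159))*i, a' = (5/8) + ((1/24)*sqrt(159))*i. At the order-3 pole a set g(χ) = (χ - a)^3*f(χ) = [4*χ**2/39 - 21*χ/37 + 25/38] / (χ - a')^3.
Order-3 pole: residue = g''(a)/2; g''((5/8) - ((1/24)*sqrt(159))*i) = ((356440064/1360586903)*sqrt(159))*i, so the residue is ((178220032/1360586903)*sqrt(159))*i.
The factor χ**2 - 5*χ/4 + 2/3 splits as (χ - a)(χ - a') with a = (5/8) + ((1/24)*sqrt(159))*i, a' = (5/8) - ((1/24)*sqrt(159))*i. At the order-3 pole a set g(χ) = (χ - a)^3*f(χ) = [4*χ**2/39 - 21*χ/37 + 25/38] / (χ - a')^3.
Order-3 pole: residue = g''(a)/2; g''((5/8) + ((1/24)*sqrt(159))*i) = -((356440064/1360586903)*sqrt(159))*i, so the residue is -((178220032/1360586903)*sqrt(159))*i.
List the singular points by increasing real part (a conjugate pair: the negative imaginary part first).


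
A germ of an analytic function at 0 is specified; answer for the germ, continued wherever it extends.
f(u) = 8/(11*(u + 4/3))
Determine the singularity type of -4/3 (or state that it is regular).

The point is a pole of order 1.

The denominator factor u + 4/3 vanishes at -4/3 and appears to the power 1; the numerator there equals 8/11, nonzero, and no other factor vanishes.
Hence a pole whose order is the multiplicity, 1.


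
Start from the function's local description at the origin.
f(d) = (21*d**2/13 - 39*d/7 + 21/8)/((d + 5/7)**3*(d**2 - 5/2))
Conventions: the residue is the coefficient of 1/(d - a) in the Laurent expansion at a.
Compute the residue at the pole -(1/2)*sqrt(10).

The residue is 95820529/25704900 + (30757153/25704900)*sqrt(10).

The factor d**2 - 5/2 splits as (d - a)(d - a') with a = -(1/2)*sqrt(10), a' = (1/2)*sqrt(10). At the order-1 pole a set g(d) = (d - a)*f(d) = [(21*d**2/13 - 39*d/7 + 21/8)/(d + 5/7)**3] / (d - a').
Simple pole: residue = g(a) at a = -(1/2)*sqrt(10), which is 95820529/25704900 + (30757153/25704900)*sqrt(10).


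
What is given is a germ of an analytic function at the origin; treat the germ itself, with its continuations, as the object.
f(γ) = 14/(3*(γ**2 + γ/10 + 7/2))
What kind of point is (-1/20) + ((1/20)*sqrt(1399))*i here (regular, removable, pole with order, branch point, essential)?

The denominator factor γ**2 + γ/10 + 7/2 vanishes at (-1/20) + ((1/20)*sqrt(1399))*i and appears to the power 1; the numerator there equals 14/3, nonzero, and no other factor vanishes.
Hence a pole whose order is the multiplicity, 1.

The point is a pole of order 1.


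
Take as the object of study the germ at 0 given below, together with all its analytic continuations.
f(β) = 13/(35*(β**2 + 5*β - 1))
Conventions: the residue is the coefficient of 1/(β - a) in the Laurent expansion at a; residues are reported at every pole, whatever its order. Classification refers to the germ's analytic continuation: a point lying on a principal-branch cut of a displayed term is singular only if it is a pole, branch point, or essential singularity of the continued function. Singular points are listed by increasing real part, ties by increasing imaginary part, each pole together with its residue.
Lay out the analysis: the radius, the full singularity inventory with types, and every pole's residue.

Denominator factor (β**2 + 5*β - 1): discriminant 29, real irrational roots -5/2 + (1/2)*sqrt(29) and -5/2 - (1/2)*sqrt(29); poles of order 1, moduli -5/2 + (1/2)*sqrt(29) and 5/2 + (1/2)*sqrt(29).
The radius of convergence is the smallest modulus among the singular points: -5/2 + (1/2)*sqrt(29).
The factor β**2 + 5*β - 1 splits as (β - a)(β - a') with a = -5/2 - (1/2)*sqrt(29), a' = -5/2 + (1/2)*sqrt(29). At the order-1 pole a set g(β) = (β - a)*f(β) = [13/35] / (β - a').
Simple pole: residue = g(a) at a = -5/2 - (1/2)*sqrt(29), which is -(13/1015)*sqrt(29).
The factor β**2 + 5*β - 1 splits as (β - a)(β - a') with a = -5/2 + (1/2)*sqrt(29), a' = -5/2 - (1/2)*sqrt(29). At the order-1 pole a set g(β) = (β - a)*f(β) = [13/35] / (β - a').
Simple pole: residue = g(a) at a = -5/2 + (1/2)*sqrt(29), which is (13/1015)*sqrt(29).
List the singular points by increasing real part (a conjugate pair: the negative imaginary part first).

Radius of convergence at 0: -5/2 + (1/2)*sqrt(29).
At -5/2 - (1/2)*sqrt(29): a pole of order 1; residue -(13/1015)*sqrt(29).
At -5/2 + (1/2)*sqrt(29): a pole of order 1; residue (13/1015)*sqrt(29).


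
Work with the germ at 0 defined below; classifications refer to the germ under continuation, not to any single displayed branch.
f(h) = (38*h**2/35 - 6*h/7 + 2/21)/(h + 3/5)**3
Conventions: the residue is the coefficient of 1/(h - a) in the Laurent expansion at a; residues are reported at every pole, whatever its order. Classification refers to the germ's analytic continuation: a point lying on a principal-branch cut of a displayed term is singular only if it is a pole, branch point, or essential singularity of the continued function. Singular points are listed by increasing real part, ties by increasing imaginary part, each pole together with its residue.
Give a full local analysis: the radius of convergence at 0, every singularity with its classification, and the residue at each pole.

Radius of convergence at 0: 3/5.
At -3/5: a pole of order 3; residue 38/35.

Denominator factor (h + 3/5)^3: pole of order 3 at -3/5, modulus 3/5.
The radius of convergence is the smallest modulus among the singular points: 3/5.
At the order-3 pole -3/5 set g(h) = (h - (-3/5))^3*f(h) = 38*h**2/35 - 6*h/7 + 2/21.
Order-3 pole: residue = g''(a)/2; g''(-3/5) = 76/35, so the residue is 38/35.


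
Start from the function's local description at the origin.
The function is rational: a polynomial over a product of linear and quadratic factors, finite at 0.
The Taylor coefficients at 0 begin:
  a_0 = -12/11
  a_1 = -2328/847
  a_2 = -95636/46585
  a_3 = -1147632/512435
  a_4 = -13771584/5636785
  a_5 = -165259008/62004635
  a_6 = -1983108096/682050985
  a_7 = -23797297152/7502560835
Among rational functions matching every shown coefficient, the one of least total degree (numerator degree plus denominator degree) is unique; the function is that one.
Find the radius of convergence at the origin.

No rational of total degree below 3 reproduces all 8 coefficients; solving the [2/1] Pade equations on them gives f(β) = (-13*β**2/15 + 10*β/7 + 1)/(β - 11/12), whose expansion matches every shown term.
Denominator factor (β - 11/12): pole of order 1 at 11/12, modulus 11/12.
The radius of convergence is the smallest modulus among the singular points: 11/12.

The radius of convergence is 11/12.


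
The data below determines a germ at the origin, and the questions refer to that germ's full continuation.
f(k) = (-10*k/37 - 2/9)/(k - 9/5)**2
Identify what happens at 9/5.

The denominator factor k - 9/5 vanishes at 9/5 and appears to the power 2; the numerator there equals -236/333, nonzero, and no other factor vanishes.
Hence a pole whose order is the multiplicity, 2.

The point is a pole of order 2.


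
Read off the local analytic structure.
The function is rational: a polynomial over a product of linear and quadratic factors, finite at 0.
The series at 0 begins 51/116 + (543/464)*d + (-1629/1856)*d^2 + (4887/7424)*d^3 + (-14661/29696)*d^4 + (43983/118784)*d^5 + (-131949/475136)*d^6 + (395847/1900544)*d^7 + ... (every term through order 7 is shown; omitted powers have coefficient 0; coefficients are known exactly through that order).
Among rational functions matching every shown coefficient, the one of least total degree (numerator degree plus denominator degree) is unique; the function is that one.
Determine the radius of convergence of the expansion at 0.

The radius of convergence is 4/3.

No rational of total degree below 2 reproduces all 8 coefficients; solving the [1/1] Pade equations on them gives f(d) = (2*d + 17/29)/(d + 4/3), whose expansion matches every shown term.
Denominator factor (d + 4/3): pole of order 1 at -4/3, modulus 4/3.
The radius of convergence is the smallest modulus among the singular points: 4/3.


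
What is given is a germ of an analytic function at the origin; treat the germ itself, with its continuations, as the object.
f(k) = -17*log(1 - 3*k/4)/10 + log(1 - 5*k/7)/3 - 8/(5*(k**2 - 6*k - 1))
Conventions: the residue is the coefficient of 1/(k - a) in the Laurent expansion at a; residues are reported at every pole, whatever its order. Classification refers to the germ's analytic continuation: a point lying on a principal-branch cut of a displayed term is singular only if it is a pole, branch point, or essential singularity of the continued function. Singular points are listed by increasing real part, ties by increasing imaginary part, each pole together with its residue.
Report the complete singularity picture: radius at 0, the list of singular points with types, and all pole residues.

Denominator factor (k**2 - 6*k - 1): discriminant 40, real irrational roots 3 + sqrt(10) and 3 - sqrt(10); poles of order 1, moduli 3 + sqrt(10) and -3 + sqrt(10).
Branch term (1/3)*log(1 - k/(7/5)): its argument vanishes at k = 7/5, a logarithmic branch point, modulus 7/5.
Branch term (-17/10)*log(1 - k/(4/3)): its argument vanishes at k = 4/3, a logarithmic branch point, modulus 4/3.
The radius of convergence is the smallest modulus among the singular points: -3 + sqrt(10).
The branch terms are analytic at 3 - sqrt(10) and contribute nothing to the residue; only the rational part matters.
The factor k**2 - 6*k - 1 splits as (k - a)(k - a') with a = 3 - sqrt(10), a' = 3 + sqrt(10). At the order-1 pole a set g(k) = (k - a)*(rational part) = [-8/5] / (k - a').
Simple pole: residue = g(a) at a = 3 - sqrt(10), which is (2/25)*sqrt(10).
The branch terms are analytic at 3 + sqrt(10) and contribute nothing to the residue; only the rational part matters.
The factor k**2 - 6*k - 1 splits as (k - a)(k - a') with a = 3 + sqrt(10), a' = 3 - sqrt(10). At the order-1 pole a set g(k) = (k - a)*(rational part) = [-8/5] / (k - a').
Simple pole: residue = g(a) at a = 3 + sqrt(10), which is -(2/25)*sqrt(10).
List the singular points by increasing real part (a conjugate pair: the negative imaginary part first).

Radius of convergence at 0: -3 + sqrt(10).
At 3 - sqrt(10): a pole of order 1; residue (2/25)*sqrt(10).
At 4/3: a logarithmic branch point.
At 7/5: a logarithmic branch point.
At 3 + sqrt(10): a pole of order 1; residue -(2/25)*sqrt(10).


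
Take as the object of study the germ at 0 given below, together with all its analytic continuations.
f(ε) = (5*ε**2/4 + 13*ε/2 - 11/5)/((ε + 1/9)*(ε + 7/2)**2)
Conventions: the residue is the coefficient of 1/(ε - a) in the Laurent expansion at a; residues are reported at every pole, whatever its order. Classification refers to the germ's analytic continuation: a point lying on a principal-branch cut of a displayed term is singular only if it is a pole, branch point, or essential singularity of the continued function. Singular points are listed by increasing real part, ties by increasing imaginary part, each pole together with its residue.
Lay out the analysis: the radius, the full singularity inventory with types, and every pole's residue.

Denominator factor (ε + 7/2)^2: pole of order 2 at -7/2, modulus 7/2.
Denominator factor (ε + 1/9): pole of order 1 at -1/9, modulus 1/9.
The radius of convergence is the smallest modulus among the singular points: 1/9.
At the order-2 pole -7/2 set g(ε) = (ε - (-7/2))^2*f(ε) = (5*ε**2/4 + 13*ε/2 - 11/5)/(ε + 1/9).
Order-2 pole: residue = g'(a); g'(-7/2) = 111861/74420, so the residue is 111861/74420.
At the order-1 pole -1/9 set g(ε) = (ε - (-1/9))*f(ε) = (5*ε**2/4 + 13*ε/2 - 11/5)/(ε + 7/2)**2.
Simple pole: residue = g(a) at a = -1/9, which is -4709/18605.
List the singular points by increasing real part (a conjugate pair: the negative imaginary part first).

Radius of convergence at 0: 1/9.
At -7/2: a pole of order 2; residue 111861/74420.
At -1/9: a pole of order 1; residue -4709/18605.


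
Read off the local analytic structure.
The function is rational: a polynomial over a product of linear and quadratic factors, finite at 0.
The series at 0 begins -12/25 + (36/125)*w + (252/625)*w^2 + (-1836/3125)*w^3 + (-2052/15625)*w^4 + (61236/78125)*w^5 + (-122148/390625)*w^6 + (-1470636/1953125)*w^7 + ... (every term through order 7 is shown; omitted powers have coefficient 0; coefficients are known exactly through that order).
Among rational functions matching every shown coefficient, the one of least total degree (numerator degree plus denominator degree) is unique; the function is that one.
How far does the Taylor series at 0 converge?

The radius of convergence is (1/6)*sqrt(30).

No rational of total degree below 2 reproduces all 8 coefficients; solving the [0/2] Pade equations on them gives f(w) = -2/(5*(w**2 + w/2 + 5/6)), whose expansion matches every shown term.
Denominator factor (w**2 + w/2 + 5/6): discriminant -37/12, complex-conjugate roots (-1/4) + ((1/12)*sqrt(111))*i and (-1/4) - ((1/12)*sqrt(111))*i; poles of order 1, moduli (1/6)*sqrt(30) and (1/6)*sqrt(30).
The radius of convergence is the smallest modulus among the singular points: (1/6)*sqrt(30).


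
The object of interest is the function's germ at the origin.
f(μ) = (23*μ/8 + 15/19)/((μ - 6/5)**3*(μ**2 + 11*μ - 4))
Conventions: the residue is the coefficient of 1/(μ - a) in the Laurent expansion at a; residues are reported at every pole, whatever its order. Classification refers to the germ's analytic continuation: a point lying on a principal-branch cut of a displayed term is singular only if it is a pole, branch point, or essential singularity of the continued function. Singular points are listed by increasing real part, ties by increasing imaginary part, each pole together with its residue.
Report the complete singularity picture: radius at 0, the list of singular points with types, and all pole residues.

Radius of convergence at 0: -11/2 + (1/2)*sqrt(137).
At -11/2 - (1/2)*sqrt(137): a pole of order 1; residue -181821625/1430403296 + (2105133375/195965251552)*sqrt(137).
At -11/2 + (1/2)*sqrt(137): a pole of order 1; residue -181821625/1430403296 - (2105133375/195965251552)*sqrt(137).
At 6/5: a pole of order 3; residue 181821625/715201648.

Denominator factor (μ**2 + 11*μ - 4): discriminant 137, real irrational roots -11/2 + (1/2)*sqrt(137) and -11/2 - (1/2)*sqrt(137); poles of order 1, moduli -11/2 + (1/2)*sqrt(137) and 11/2 + (1/2)*sqrt(137).
Denominator factor (μ - 6/5)^3: pole of order 3 at 6/5, modulus 6/5.
The radius of convergence is the smallest modulus among the singular points: -11/2 + (1/2)*sqrt(137).
The factor μ**2 + 11*μ - 4 splits as (μ - a)(μ - a') with a = -11/2 - (1/2)*sqrt(137), a' = -11/2 + (1/2)*sqrt(137). At the order-1 pole a set g(μ) = (μ - a)*f(μ) = [(23*μ/8 + 15/19)/(μ - 6/5)**3] / (μ - a').
Simple pole: residue = g(a) at a = -11/2 - (1/2)*sqrt(137), which is -181821625/1430403296 + (2105133375/195965251552)*sqrt(137).
The factor μ**2 + 11*μ - 4 splits as (μ - a)(μ - a') with a = -11/2 + (1/2)*sqrt(137), a' = -11/2 - (1/2)*sqrt(137). At the order-1 pole a set g(μ) = (μ - a)*f(μ) = [(23*μ/8 + 15/19)/(μ - 6/5)**3] / (μ - a').
Simple pole: residue = g(a) at a = -11/2 + (1/2)*sqrt(137), which is -181821625/1430403296 - (2105133375/195965251552)*sqrt(137).
At the order-3 pole 6/5 set g(μ) = (μ - (6/5))^3*f(μ) = (23*μ/8 + 15/19)/(μ**2 + 11*μ - 4).
Order-3 pole: residue = g''(a)/2; g''(6/5) = 181821625/357600824, so the residue is 181821625/715201648.
List the singular points by increasing real part (a conjugate pair: the negative imaginary part first).
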